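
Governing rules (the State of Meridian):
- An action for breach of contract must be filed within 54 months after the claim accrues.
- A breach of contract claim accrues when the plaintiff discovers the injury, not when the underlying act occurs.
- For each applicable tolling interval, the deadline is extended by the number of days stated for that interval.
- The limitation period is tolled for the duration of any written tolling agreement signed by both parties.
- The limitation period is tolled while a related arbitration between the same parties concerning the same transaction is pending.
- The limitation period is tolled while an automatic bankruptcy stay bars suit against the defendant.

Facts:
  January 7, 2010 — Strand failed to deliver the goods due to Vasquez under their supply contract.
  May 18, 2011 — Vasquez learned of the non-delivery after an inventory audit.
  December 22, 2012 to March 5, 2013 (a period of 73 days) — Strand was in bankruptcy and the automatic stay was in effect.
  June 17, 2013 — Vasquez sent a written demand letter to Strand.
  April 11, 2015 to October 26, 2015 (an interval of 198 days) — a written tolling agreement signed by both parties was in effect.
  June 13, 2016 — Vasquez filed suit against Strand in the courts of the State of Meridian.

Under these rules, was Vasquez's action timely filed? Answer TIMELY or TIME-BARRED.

TIMELY

Under the discovery rule, the claim accrued on May 18, 2011, when Vasquez discovered the injury — not on the January 7, 2010 date of the underlying act.
Adding the 54 months base period to May 18, 2011 gives a deadline of November 18, 2015, before any tolling.
Because the automatic bankruptcy stay ran from December 22, 2012 to March 5, 2013, the deadline is extended by 73 days to January 30, 2016.
The period was tolled for 198 days by the written tolling agreement (April 11, 2015 to October 26, 2015), pushing the deadline to August 15, 2016.
None of the other events listed affects the running of the period under the stated rules.
The June 13, 2016 filing precedes the August 15, 2016 deadline; the claim is timely.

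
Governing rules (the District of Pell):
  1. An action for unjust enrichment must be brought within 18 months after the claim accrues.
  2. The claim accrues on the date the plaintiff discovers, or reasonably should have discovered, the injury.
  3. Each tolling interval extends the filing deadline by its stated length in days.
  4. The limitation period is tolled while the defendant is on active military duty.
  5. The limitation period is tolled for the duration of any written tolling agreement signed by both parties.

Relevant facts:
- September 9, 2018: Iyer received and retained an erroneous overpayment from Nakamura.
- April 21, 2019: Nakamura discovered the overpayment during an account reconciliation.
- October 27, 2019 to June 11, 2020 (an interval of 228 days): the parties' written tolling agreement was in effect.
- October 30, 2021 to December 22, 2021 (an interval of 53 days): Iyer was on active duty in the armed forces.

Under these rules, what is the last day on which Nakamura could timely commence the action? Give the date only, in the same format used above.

June 6, 2021

Under the discovery rule, the claim accrued on April 21, 2019, when Nakamura discovered the injury — not on the September 9, 2018 date of the underlying act.
The untolled deadline — 18 months after April 21, 2019 — is October 21, 2020.
The written tolling agreement from October 27, 2019 to June 11, 2020 tolled the period for 228 days, extending the deadline to June 6, 2021.
The defendant's active military service from October 30, 2021 to December 22, 2021 began after the period had already run on June 6, 2021, so it has no tolling effect.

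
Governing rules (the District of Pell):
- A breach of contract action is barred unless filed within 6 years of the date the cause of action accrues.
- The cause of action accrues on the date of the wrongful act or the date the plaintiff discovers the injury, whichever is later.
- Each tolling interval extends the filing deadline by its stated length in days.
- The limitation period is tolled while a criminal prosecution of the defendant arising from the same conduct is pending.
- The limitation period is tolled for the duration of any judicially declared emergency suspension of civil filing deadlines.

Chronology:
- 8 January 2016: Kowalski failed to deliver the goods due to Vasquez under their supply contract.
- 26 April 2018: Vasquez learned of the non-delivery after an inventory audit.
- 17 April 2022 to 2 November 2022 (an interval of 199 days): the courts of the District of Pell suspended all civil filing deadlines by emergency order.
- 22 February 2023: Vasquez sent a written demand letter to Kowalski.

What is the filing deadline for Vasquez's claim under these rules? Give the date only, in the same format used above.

Because discovery on 26 April 2018 post-dates the 8 January 2016 act, accrual under the later-of rule falls on 26 April 2018.
Adding the 6 years base period to 26 April 2018 gives a deadline of 26 April 2024, before any tolling.
Because the emergency suspension of filing deadlines ran from 17 April 2022 to 2 November 2022, the deadline is extended by 199 days to 11 November 2024.
Nothing else in the chronology tolls or restarts the period.

11 November 2024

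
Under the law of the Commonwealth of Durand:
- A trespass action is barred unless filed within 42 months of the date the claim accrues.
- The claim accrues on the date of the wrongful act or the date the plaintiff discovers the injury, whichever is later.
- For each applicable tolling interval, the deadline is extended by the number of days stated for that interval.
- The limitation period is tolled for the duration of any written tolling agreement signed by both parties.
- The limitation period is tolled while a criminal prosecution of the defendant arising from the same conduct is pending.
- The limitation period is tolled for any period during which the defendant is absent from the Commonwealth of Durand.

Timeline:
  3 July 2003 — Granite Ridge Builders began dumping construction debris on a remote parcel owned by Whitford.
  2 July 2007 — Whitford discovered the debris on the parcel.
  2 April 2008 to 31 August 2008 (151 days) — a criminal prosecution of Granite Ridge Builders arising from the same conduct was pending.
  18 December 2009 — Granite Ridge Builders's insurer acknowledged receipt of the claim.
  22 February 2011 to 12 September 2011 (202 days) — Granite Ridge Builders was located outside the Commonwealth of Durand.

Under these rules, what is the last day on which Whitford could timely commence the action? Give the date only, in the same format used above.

21 December 2011

Because discovery on 2 July 2007 post-dates the 3 July 2003 act, accrual under the later-of rule falls on 2 July 2007.
Adding the 42 months base period to 2 July 2007 gives a deadline of 2 January 2011, before any tolling.
The period was tolled for 151 days by the pending criminal prosecution (2 April 2008 to 31 August 2008), pushing the deadline to 2 June 2011.
Because the defendant's absence from the jurisdiction ran from 22 February 2011 to 12 September 2011, the deadline is extended by 202 days to 21 December 2011.
None of the other events listed affects the running of the period under the stated rules.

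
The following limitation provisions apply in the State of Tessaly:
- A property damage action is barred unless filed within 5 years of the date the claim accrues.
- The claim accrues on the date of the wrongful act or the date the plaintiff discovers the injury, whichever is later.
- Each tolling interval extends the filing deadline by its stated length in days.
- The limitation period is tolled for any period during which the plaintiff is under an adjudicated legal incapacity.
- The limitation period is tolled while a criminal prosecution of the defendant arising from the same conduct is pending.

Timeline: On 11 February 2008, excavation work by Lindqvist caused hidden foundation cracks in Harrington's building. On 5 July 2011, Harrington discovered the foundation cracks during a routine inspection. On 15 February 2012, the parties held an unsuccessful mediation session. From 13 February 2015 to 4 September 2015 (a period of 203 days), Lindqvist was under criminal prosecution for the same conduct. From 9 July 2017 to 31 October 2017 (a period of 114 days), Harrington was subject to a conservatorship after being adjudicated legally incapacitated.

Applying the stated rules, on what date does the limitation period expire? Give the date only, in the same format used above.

The claim accrued on 5 July 2011 — the later of the 11 February 2008 act and the 5 July 2011 discovery.
Adding the 5 years base period to 5 July 2011 gives a deadline of 5 July 2016, before any tolling.
The pending criminal prosecution from 13 February 2015 to 4 September 2015 tolled the period for 203 days, extending the deadline to 24 January 2017.
The plaintiff's legal incapacity starting 9 July 2017 came too late — the period had run on 24 January 2017 — and so does not extend the deadline.
Nothing else in the chronology tolls or restarts the period.

24 January 2017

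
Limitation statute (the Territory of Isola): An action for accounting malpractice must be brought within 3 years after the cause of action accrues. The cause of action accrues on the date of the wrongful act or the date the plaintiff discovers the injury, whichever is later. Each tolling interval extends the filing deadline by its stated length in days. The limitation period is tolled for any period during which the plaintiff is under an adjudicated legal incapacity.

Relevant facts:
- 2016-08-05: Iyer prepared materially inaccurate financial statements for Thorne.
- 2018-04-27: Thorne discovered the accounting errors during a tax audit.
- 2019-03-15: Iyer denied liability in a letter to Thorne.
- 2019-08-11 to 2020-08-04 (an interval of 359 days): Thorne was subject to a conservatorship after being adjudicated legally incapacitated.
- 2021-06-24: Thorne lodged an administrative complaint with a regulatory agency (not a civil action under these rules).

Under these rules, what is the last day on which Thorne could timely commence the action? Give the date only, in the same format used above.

2022-04-21

The claim accrued on 2018-04-27 — the later of the 2016-08-05 act and the 2018-04-27 discovery.
Adding the 3 years base period to 2018-04-27 gives a deadline of 2021-04-27, before any tolling.
Because the plaintiff's legal incapacity ran from 2019-08-11 to 2020-08-04, the deadline is extended by 359 days to 2022-04-21.
Nothing else in the chronology tolls or restarts the period.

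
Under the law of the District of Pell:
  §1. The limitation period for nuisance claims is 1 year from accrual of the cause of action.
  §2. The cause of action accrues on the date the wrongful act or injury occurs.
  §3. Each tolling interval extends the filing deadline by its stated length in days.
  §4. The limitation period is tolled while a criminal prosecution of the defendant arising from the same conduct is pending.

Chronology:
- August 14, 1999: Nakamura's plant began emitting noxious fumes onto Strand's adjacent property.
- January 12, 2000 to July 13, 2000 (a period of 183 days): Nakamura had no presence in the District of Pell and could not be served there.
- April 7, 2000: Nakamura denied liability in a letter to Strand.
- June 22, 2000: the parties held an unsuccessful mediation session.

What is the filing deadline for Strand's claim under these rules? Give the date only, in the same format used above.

The limitation period began to run on August 14, 1999.
1 year from August 14, 1999 is August 14, 2000.
No stated provision tolls the period for the defendant's absence, so the interval from January 12, 2000 to July 13, 2000 has no effect on the deadline.
None of the other events listed affects the running of the period under the stated rules.

August 14, 2000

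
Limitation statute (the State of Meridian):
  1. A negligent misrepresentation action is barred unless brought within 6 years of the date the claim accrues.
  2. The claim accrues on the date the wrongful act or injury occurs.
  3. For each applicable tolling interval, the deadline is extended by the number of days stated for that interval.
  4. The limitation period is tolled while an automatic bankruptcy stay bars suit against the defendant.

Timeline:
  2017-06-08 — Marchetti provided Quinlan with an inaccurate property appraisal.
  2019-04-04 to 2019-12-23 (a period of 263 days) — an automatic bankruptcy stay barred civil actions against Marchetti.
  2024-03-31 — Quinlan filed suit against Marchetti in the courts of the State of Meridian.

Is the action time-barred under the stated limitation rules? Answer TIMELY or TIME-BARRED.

TIME-BARRED

The claim accrued on 2017-06-08, when the wrongful act occurred.
6 years from 2017-06-08 is 2023-06-08.
The period was tolled for 263 days by the automatic bankruptcy stay (2019-04-04 to 2019-12-23), pushing the deadline to 2024-02-26.
Filing on 2024-03-31 missed the 2024-02-26 deadline — the action is time-barred.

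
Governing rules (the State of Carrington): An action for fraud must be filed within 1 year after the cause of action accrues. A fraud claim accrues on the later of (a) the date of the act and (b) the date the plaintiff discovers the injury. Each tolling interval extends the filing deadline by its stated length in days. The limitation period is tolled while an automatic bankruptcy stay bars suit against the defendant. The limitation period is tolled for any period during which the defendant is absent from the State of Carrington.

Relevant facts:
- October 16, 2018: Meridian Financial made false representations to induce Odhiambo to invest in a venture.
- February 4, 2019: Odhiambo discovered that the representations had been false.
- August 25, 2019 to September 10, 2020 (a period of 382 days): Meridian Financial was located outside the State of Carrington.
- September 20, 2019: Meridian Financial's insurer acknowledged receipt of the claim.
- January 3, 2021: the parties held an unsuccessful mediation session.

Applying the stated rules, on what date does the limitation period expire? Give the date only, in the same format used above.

Taking the later of the act (October 16, 2018) and discovery (February 4, 2019), the claim accrued on February 4, 2019.
Adding the 1 year base period to February 4, 2019 gives a deadline of February 4, 2020, before any tolling.
Because the defendant's absence from the jurisdiction ran from August 25, 2019 to September 10, 2020, the deadline is extended by 382 days to February 20, 2021.
None of the other events listed affects the running of the period under the stated rules.

February 20, 2021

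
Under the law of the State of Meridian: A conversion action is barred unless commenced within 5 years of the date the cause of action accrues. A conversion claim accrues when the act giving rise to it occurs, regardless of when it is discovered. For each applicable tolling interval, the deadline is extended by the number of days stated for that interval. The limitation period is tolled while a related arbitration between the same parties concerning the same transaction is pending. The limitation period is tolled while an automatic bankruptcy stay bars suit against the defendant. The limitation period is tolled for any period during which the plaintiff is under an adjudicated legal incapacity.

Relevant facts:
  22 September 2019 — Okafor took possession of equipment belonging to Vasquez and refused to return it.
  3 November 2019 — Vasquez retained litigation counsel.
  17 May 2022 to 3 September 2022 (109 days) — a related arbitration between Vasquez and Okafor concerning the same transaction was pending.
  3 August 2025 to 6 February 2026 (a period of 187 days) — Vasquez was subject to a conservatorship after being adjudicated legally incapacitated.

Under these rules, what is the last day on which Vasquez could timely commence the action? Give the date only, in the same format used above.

9 January 2025

The claim accrued on 22 September 2019, when the wrongful act occurred.
5 years from 22 September 2019 is 22 September 2024.
The period was tolled for 109 days by the pending related arbitration (17 May 2022 to 3 September 2022), pushing the deadline to 9 January 2025.
The plaintiff's legal incapacity from 3 August 2025 to 6 February 2026 began after the period had already run on 9 January 2025, so it has no tolling effect.
Nothing else in the chronology tolls or restarts the period.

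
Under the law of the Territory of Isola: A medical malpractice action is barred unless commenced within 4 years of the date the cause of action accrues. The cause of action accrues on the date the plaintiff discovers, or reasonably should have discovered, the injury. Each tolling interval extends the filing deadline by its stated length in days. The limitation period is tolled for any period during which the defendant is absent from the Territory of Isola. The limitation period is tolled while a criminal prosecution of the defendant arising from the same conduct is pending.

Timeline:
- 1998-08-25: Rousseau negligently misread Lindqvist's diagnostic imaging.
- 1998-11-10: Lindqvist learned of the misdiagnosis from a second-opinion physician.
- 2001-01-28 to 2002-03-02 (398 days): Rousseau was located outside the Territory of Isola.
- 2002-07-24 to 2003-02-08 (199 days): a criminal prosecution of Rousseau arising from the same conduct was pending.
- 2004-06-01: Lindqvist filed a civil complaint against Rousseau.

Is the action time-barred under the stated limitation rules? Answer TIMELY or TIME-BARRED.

The claim did not accrue until Lindqvist discovered the injury on 1998-11-10; the 1998-08-25 act date does not start the clock under the stated rule.
4 years from 1998-11-10 is 2002-11-10.
The period was tolled for 398 days by the defendant's absence from the jurisdiction (2001-01-28 to 2002-03-02), pushing the deadline to 2003-12-13.
The period was tolled for 199 days by the pending criminal prosecution (2002-07-24 to 2003-02-08), pushing the deadline to 2004-06-29.
Lindqvist filed on 2004-06-01, before the 2004-06-29 deadline, so the action is timely.

TIMELY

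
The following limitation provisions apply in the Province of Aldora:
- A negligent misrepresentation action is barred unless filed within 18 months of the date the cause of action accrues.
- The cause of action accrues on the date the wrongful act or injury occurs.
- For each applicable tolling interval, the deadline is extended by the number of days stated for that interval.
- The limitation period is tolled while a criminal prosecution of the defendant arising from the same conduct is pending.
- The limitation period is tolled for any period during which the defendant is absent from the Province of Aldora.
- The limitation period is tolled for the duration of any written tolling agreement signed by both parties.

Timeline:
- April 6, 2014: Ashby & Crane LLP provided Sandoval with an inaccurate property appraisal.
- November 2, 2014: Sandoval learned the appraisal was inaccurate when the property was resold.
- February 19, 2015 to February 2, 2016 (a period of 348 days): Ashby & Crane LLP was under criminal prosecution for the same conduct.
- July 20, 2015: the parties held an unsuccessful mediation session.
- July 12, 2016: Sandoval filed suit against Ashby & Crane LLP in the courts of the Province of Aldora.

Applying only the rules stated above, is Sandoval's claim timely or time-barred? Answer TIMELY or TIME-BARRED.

TIMELY

Because the rule ties accrual to occurrence, the claim accrued on April 6, 2014, not on the November 2, 2014 discovery date.
18 months from April 6, 2014 is October 6, 2015.
The period was tolled for 348 days by the pending criminal prosecution (February 19, 2015 to February 2, 2016), pushing the deadline to September 18, 2016.
None of the other events listed affects the running of the period under the stated rules.
Sandoval filed on July 12, 2016, before the September 18, 2016 deadline, so the action is timely.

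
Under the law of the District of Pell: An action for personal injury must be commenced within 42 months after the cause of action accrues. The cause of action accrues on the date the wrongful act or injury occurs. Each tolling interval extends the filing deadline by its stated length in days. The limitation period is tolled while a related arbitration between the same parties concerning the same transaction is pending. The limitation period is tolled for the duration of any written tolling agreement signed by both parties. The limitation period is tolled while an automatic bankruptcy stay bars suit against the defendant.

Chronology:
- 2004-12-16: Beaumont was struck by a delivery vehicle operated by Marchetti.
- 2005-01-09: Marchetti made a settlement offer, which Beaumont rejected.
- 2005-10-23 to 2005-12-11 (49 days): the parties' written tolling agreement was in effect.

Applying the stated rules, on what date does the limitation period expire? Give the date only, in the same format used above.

2008-08-04

The cause of action accrued on 2004-12-16, the date of the act.
42 months from 2004-12-16 is 2008-06-16.
Because the written tolling agreement ran from 2005-10-23 to 2005-12-11, the deadline is extended by 49 days to 2008-08-04.
The other events in the timeline have no effect on the limitation period under the stated rules.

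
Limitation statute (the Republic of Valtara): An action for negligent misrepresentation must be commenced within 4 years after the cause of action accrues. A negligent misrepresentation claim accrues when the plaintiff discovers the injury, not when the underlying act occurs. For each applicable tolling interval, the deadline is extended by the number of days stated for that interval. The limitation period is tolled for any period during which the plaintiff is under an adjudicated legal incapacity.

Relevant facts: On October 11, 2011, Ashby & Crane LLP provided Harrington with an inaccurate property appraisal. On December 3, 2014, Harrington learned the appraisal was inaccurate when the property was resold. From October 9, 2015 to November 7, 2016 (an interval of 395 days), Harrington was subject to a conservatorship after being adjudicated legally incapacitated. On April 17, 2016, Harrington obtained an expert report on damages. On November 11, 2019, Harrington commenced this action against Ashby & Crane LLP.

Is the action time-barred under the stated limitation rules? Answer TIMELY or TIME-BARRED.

The claim did not accrue until Harrington discovered the injury on December 3, 2014; the October 11, 2011 act date does not start the clock under the stated rule.
4 years from December 3, 2014 is December 3, 2018.
Because the plaintiff's legal incapacity ran from October 9, 2015 to November 7, 2016, the deadline is extended by 395 days to January 2, 2020.
Nothing else in the chronology tolls or restarts the period.
Filing on November 11, 2019 beat the January 2, 2020 deadline — the action is timely.

TIMELY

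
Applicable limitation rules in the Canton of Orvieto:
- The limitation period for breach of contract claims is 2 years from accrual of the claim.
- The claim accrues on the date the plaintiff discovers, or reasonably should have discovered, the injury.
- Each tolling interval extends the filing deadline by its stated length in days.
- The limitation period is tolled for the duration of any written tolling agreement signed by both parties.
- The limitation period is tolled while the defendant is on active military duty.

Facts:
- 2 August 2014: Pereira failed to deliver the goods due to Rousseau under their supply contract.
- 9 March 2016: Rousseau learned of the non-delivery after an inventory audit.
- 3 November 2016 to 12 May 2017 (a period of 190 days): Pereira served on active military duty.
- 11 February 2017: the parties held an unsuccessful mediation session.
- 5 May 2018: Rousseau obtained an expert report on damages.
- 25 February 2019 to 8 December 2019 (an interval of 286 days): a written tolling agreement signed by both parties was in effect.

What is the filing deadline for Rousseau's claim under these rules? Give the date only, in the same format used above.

Under the discovery rule, the claim accrued on 9 March 2016, when Rousseau discovered the injury — not on the 2 August 2014 date of the underlying act.
Adding the 2 years base period to 9 March 2016 gives a deadline of 9 March 2018, before any tolling.
The period was tolled for 190 days by the defendant's active military service (3 November 2016 to 12 May 2017), pushing the deadline to 15 September 2018.
By the time the written tolling agreement began on 25 February 2019, the limitation period had already expired on 15 September 2018; that interval cannot revive it.
Nothing else in the chronology tolls or restarts the period.

15 September 2018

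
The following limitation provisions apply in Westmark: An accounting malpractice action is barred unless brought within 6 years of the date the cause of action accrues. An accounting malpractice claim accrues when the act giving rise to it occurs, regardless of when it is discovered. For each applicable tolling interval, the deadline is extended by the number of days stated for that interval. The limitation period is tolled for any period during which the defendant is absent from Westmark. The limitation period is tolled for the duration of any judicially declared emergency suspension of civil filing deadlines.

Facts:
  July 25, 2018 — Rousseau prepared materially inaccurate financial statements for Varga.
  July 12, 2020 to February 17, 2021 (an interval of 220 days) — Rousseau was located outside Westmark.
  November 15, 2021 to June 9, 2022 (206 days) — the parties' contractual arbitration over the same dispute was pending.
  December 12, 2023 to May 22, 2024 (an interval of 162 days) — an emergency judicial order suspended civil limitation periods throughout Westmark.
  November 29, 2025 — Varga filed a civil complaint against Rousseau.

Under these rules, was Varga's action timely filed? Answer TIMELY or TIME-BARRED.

TIME-BARRED

The limitation period began to run on July 25, 2018.
Adding the 6 years base period to July 25, 2018 gives a deadline of July 25, 2024, before any tolling.
The defendant's absence from the jurisdiction from July 12, 2020 to February 17, 2021 tolled the period for 220 days, extending the deadline to March 2, 2025.
The emergency suspension of filing deadlines from December 12, 2023 to May 22, 2024 tolled the period for 162 days, extending the deadline to August 11, 2025.
No stated provision tolls the period for a pending arbitration, so the interval from November 15, 2021 to June 9, 2022 has no effect on the deadline.
Varga filed on November 29, 2025, after the August 11, 2025 deadline, so the action is time-barred.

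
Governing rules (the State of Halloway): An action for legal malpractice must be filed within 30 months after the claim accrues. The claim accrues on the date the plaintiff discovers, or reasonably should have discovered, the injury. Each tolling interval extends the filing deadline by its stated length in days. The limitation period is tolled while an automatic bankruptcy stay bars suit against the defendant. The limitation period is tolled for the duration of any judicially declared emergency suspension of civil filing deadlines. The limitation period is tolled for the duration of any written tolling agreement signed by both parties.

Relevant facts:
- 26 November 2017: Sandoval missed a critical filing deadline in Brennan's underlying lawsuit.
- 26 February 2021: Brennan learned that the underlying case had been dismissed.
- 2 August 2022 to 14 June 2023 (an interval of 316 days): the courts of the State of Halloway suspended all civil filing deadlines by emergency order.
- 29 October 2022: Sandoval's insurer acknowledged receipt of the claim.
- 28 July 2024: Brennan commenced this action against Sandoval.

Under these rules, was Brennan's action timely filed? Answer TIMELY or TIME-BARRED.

Under the discovery rule, the claim accrued on 26 February 2021, when Brennan discovered the injury — not on the 26 November 2017 date of the underlying act.
Adding the 30 months base period to 26 February 2021 gives a deadline of 26 August 2023, before any tolling.
Because the emergency suspension of filing deadlines ran from 2 August 2022 to 14 June 2023, the deadline is extended by 316 days to 7 July 2024.
None of the other events listed affects the running of the period under the stated rules.
Filing on 28 July 2024 missed the 7 July 2024 deadline — the action is time-barred.

TIME-BARRED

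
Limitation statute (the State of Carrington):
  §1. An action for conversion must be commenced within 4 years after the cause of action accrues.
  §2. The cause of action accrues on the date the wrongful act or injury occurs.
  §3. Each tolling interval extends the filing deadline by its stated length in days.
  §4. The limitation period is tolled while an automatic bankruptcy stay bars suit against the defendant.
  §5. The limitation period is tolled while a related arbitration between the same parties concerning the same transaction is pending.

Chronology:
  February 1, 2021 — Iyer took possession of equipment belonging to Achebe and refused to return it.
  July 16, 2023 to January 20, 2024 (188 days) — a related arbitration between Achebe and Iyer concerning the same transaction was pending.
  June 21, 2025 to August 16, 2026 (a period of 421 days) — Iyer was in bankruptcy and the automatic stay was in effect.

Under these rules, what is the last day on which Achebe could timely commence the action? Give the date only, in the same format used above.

The cause of action accrued on February 1, 2021, the date of the act.
The untolled deadline — 4 years after February 1, 2021 — is February 1, 2025.
The pending related arbitration from July 16, 2023 to January 20, 2024 tolled the period for 188 days, extending the deadline to August 8, 2025.
The automatic bankruptcy stay from June 21, 2025 to August 16, 2026 tolled the period for 421 days, extending the deadline to October 3, 2026.

October 3, 2026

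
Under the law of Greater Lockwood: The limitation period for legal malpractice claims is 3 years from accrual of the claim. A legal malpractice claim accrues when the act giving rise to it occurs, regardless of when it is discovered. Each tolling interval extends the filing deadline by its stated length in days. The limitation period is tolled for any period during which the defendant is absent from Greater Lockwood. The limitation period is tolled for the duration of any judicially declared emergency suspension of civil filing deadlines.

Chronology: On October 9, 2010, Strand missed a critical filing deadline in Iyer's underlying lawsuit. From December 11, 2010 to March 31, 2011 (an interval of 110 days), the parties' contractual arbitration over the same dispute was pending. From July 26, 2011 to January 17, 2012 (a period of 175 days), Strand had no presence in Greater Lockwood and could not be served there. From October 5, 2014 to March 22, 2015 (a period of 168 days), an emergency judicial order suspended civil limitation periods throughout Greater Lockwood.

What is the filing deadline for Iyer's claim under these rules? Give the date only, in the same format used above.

The claim accrued on October 9, 2010, when the wrongful act occurred.
3 years from October 9, 2010 is October 9, 2013.
Because the defendant's absence from the jurisdiction ran from July 26, 2011 to January 17, 2012, the deadline is extended by 175 days to April 2, 2014.
By the time the emergency suspension of filing deadlines began on October 5, 2014, the limitation period had already expired on April 2, 2014; that interval cannot revive it.
No stated provision tolls the period for a pending arbitration, so the interval from December 11, 2010 to March 31, 2011 has no effect on the deadline.

April 2, 2014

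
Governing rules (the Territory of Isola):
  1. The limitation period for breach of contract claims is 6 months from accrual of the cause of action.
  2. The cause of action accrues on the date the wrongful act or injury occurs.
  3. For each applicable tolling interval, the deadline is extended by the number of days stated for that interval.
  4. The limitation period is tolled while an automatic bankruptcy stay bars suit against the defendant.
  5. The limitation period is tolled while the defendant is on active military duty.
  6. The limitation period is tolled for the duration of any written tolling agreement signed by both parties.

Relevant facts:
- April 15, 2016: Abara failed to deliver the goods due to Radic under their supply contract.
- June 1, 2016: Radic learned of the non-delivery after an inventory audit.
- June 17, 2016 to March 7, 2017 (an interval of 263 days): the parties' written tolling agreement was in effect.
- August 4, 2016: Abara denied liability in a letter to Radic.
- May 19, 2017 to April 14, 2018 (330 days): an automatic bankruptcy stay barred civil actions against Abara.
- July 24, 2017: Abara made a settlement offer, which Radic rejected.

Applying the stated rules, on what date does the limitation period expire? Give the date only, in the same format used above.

May 31, 2018

The claim accrued on April 15, 2016, when the wrongful act occurred; under the stated occurrence rule the June 1, 2016 discovery does not delay accrual.
6 months from April 15, 2016 is October 15, 2016.
The period was tolled for 263 days by the written tolling agreement (June 17, 2016 to March 7, 2017), pushing the deadline to July 5, 2017.
Because the automatic bankruptcy stay ran from May 19, 2017 to April 14, 2018, the deadline is extended by 330 days to May 31, 2018.
The other events in the timeline have no effect on the limitation period under the stated rules.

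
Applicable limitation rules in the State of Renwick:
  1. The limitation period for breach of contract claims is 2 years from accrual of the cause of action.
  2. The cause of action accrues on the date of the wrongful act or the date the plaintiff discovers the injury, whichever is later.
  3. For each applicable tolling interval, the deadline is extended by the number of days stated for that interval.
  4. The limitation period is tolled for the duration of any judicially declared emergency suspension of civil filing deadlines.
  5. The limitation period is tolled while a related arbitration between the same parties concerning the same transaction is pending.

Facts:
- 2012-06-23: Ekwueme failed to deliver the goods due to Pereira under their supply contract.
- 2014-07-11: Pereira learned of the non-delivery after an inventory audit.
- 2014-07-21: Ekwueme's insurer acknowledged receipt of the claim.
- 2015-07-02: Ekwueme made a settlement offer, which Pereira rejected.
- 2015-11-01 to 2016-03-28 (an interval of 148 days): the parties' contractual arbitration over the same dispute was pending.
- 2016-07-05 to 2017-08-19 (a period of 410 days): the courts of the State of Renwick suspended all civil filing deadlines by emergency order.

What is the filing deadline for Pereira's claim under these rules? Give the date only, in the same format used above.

Because discovery on 2014-07-11 post-dates the 2012-06-23 act, accrual under the later-of rule falls on 2014-07-11.
Adding the 2 years base period to 2014-07-11 gives a deadline of 2016-07-11, before any tolling.
Because the pending related arbitration ran from 2015-11-01 to 2016-03-28, the deadline is extended by 148 days to 2016-12-06.
The emergency suspension of filing deadlines from 2016-07-05 to 2017-08-19 tolled the period for 410 days, extending the deadline to 2018-01-20.
None of the other events listed affects the running of the period under the stated rules.

2018-01-20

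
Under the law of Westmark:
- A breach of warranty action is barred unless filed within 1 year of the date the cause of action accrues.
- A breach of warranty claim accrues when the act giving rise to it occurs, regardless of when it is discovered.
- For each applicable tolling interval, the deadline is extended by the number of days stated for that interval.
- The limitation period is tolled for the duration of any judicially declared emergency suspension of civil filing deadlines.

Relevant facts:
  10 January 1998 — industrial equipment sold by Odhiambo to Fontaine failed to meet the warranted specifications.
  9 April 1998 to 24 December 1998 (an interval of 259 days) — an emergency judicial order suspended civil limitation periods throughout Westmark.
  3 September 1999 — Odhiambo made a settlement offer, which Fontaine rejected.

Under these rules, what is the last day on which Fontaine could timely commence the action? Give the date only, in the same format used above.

The cause of action accrued on 10 January 1998, the date of the act.
The untolled deadline — 1 year after 10 January 1998 — is 10 January 1999.
The period was tolled for 259 days by the emergency suspension of filing deadlines (9 April 1998 to 24 December 1998), pushing the deadline to 26 September 1999.
The other events in the timeline have no effect on the limitation period under the stated rules.

26 September 1999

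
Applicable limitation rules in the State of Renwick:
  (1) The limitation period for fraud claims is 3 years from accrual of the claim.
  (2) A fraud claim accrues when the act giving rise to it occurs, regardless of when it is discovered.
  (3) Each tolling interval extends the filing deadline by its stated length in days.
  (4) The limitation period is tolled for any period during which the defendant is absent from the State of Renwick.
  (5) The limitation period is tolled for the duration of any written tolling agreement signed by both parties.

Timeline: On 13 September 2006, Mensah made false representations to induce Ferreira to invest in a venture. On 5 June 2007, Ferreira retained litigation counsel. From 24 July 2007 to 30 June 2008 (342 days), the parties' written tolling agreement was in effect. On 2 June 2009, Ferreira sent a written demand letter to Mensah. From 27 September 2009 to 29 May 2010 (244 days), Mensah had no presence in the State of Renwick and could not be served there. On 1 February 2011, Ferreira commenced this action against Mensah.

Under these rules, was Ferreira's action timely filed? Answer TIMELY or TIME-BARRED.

TIMELY

The limitation period began to run on 13 September 2006.
3 years from 13 September 2006 is 13 September 2009.
The period was tolled for 342 days by the written tolling agreement (24 July 2007 to 30 June 2008), pushing the deadline to 21 August 2010.
Because the defendant's absence from the jurisdiction ran from 27 September 2009 to 29 May 2010, the deadline is extended by 244 days to 22 April 2011.
The other events in the timeline have no effect on the limitation period under the stated rules.
Filing on 1 February 2011 beat the 22 April 2011 deadline — the action is timely.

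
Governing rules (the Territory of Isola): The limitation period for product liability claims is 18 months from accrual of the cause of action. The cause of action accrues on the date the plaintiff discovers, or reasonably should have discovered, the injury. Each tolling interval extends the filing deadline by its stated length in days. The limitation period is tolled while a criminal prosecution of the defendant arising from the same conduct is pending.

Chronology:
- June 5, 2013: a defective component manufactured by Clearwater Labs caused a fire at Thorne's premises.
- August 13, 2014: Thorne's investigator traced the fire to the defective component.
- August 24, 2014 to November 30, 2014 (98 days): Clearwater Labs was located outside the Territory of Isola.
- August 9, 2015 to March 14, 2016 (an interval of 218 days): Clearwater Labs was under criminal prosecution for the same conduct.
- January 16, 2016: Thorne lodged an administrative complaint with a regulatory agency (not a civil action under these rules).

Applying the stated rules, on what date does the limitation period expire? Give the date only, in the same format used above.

Under the discovery rule, the claim accrued on August 13, 2014, when Thorne discovered the injury — not on the June 5, 2013 date of the underlying act.
The untolled deadline — 18 months after August 13, 2014 — is February 13, 2016.
The period was tolled for 218 days by the pending criminal prosecution (August 9, 2015 to March 14, 2016), pushing the deadline to September 18, 2016.
The defendant's absence from the jurisdiction from August 24, 2014 to November 30, 2014 does not toll the period, because no stated rule makes the defendant's absence a tolling event.
None of the other events listed affects the running of the period under the stated rules.

September 18, 2016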